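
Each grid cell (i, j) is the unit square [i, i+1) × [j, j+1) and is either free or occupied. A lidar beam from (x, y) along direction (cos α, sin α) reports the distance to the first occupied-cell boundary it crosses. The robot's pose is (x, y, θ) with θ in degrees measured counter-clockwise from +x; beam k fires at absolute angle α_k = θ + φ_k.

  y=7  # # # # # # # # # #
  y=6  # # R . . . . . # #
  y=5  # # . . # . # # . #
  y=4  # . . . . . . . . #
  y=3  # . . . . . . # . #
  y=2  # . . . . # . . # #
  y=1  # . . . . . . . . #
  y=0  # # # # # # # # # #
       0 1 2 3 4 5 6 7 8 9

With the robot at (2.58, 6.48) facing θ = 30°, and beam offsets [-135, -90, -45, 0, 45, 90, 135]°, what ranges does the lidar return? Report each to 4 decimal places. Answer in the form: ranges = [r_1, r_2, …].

beam 1: φ=-135°, α=255°
  direction (-0.2588, -0.9659); cell (2,6); t to first gridline: x 2.2409, y 0.4969 (then +3.8637 / +1.0353)
    (2,5) via y @ 0.4969
    (2,4) via y @ 1.5322
    (1,4) via x @ 2.2409
    (1,3) via y @ 2.5675
    (1,2) via y @ 3.6028
    (1,1) via y @ 4.6380
    (1,0) via y @ 5.6733  # hit
  → r_1 = 5.6733
beam 2: φ=-90°, α=300°
  direction (0.5000, -0.8660); cell (2,6); t to first gridline: x 0.8400, y 0.5543 (then +2.0000 / +1.1547)
    (2,5) via y @ 0.5543
    (3,5) via x @ 0.8400
    (3,4) via y @ 1.7090
    (4,4) via x @ 2.8400
    (4,3) via y @ 2.8637
    (4,2) via y @ 4.0184
    (5,2) via x @ 4.8400  # hit
  → r_2 = 4.8400
beam 3: φ=-45°, α=345°
  direction (0.9659, -0.2588); cell (2,6); t to first gridline: x 0.4348, y 1.8546 (then +1.0353 / +3.8637)
    (3,6) via x @ 0.4348
    (4,6) via x @ 1.4701
    (4,5) via y @ 1.8546  # hit
  → r_3 = 1.8546
beam 4: φ=0°, α=30°
  direction (0.8660, 0.5000); cell (2,6); t to first gridline: x 0.4850, y 1.0400 (then +1.1547 / +2.0000)
    (3,6) via x @ 0.4850
    (3,7) via y @ 1.0400  # hit
  → r_4 = 1.0400
beam 5: φ=45°, α=75°
  direction (0.2588, 0.9659); cell (2,6); t to first gridline: x 1.6228, y 0.5383 (then +3.8637 / +1.0353)
    (2,7) via y @ 0.5383  # hit
  → r_5 = 0.5383
beam 6: φ=90°, α=120°
  direction (-0.5000, 0.8660); cell (2,6); t to first gridline: x 1.1600, y 0.6004 (then +2.0000 / +1.1547)
    (2,7) via y @ 0.6004  # hit
  → r_6 = 0.6004
beam 7: φ=135°, α=165°
  direction (-0.9659, 0.2588); cell (2,6); t to first gridline: x 0.6005, y 2.0091 (then +1.0353 / +3.8637)
    (1,6) via x @ 0.6005  # hit
  → r_7 = 0.6005

ranges = [5.6733, 4.8400, 1.8546, 1.0400, 0.5383, 0.6004, 0.6005]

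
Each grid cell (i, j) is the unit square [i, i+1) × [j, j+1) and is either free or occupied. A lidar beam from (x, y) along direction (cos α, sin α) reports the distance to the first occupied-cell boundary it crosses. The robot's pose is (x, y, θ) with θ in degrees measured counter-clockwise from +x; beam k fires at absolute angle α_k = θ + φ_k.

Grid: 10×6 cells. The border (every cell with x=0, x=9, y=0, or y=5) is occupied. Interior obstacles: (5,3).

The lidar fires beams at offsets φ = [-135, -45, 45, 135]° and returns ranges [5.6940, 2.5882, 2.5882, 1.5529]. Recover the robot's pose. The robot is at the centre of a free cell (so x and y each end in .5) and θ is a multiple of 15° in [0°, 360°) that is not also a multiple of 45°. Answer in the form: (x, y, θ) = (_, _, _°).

(x, y, θ) = (3.5, 2.5, 120°)

Candidates: 31 free-cell centres × 16 headings = 496 poses. Raycast each; keep the one whose scan matches to 4 dp.
  (3.5, 1.5, 345°): beam 1 = 1.0000 ≠ 5.6940 ✗
  (2.5, 1.5, 60°): beam 1 = 0.5176 ≠ 5.6940 ✗
  (7.5, 3.5, 30°): beam 1 = 2.5882 ≠ 5.6940 ✗
  (5.5, 1.5, 345°): beam 1 = 1.0000 ≠ 5.6940 ✗
  …
  (3.5, 2.5, 120°): r_1=5.6940, r_2=2.5882, r_3=2.5882, r_4=1.5529 — all match ✓
Unique over the lattice → pose = (3.5, 2.5, 120°).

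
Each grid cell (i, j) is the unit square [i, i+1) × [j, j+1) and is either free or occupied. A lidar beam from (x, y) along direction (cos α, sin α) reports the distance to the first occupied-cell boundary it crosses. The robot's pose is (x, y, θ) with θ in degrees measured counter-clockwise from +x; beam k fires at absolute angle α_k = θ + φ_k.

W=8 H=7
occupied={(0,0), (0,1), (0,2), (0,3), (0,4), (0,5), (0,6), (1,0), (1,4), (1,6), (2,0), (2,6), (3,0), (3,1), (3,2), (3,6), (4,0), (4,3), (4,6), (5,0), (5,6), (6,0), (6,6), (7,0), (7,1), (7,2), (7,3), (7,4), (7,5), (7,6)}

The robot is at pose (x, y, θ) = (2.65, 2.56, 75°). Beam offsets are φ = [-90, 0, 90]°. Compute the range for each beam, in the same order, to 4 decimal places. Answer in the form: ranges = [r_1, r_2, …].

ranges = [0.3623, 3.5614, 1.7082]

beam 1: φ=-90°, α=345°
  direction (0.9659, -0.2588); cell (2,2); t to first gridline: x 0.3623, y 2.1637 (then +1.0353 / +3.8637)
    (3,2) via x @ 0.3623  # hit
  → r_1 = 0.3623
beam 2: φ=0°, α=75°
  direction (0.2588, 0.9659); cell (2,2); t to first gridline: x 1.3523, y 0.4555 (then +3.8637 / +1.0353)
    (2,3) via y @ 0.4555
    (3,3) via x @ 1.3523
    (3,4) via y @ 1.4908
    (3,5) via y @ 2.5261
    (3,6) via y @ 3.5614  # hit
  → r_2 = 3.5614
beam 3: φ=90°, α=165°
  direction (-0.9659, 0.2588); cell (2,2); t to first gridline: x 0.6729, y 1.7000 (then +1.0353 / +3.8637)
    (1,2) via x @ 0.6729
    (1,3) via y @ 1.7000
    (0,3) via x @ 1.7082  # hit
  → r_3 = 1.7082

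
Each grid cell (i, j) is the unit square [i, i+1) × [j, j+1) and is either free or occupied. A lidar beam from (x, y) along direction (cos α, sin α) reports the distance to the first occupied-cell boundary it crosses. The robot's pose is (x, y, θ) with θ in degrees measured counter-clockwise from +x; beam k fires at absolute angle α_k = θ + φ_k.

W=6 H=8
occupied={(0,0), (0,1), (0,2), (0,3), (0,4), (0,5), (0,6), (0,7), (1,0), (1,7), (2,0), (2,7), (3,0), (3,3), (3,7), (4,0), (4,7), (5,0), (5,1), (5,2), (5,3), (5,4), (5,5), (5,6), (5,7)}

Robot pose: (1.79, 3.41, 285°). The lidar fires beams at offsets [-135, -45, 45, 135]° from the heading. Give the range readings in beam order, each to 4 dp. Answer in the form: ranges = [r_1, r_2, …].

beam 1: φ=-135°, α=150°
  d=(-0.8660,0.5000)  start (1,3)  tX=0.9122 tY=1.1800  stride 1/|dx|=1.1547 1/|dy|=2.0000
    cross x-line → (0,3), t=0.9122 (wall)
  → r_1 = 0.9122
beam 2: φ=-45°, α=240°
  d=(-0.5000,-0.8660)  start (1,3)  tX=1.5800 tY=0.4734  stride 1/|dx|=2.0000 1/|dy|=1.1547
    cross y-line → (1,2), t=0.4734
    cross x-line → (0,2), t=1.5800 (wall)
  → r_2 = 1.5800
beam 3: φ=45°, α=330°
  d=(0.8660,-0.5000)  start (1,3)  tX=0.2425 tY=0.8200  stride 1/|dx|=1.1547 1/|dy|=2.0000
    cross x-line → (2,3), t=0.2425
    cross y-line → (2,2), t=0.8200
    cross x-line → (3,2), t=1.3972
    cross x-line → (4,2), t=2.5519
    cross y-line → (4,1), t=2.8200
    cross x-line → (5,1), t=3.7066 (wall)
  → r_3 = 3.7066
beam 4: φ=135°, α=60°
  d=(0.5000,0.8660)  start (1,3)  tX=0.4200 tY=0.6813  stride 1/|dx|=2.0000 1/|dy|=1.1547
    cross x-line → (2,3), t=0.4200
    cross y-line → (2,4), t=0.6813
    cross y-line → (2,5), t=1.8360
    cross x-line → (3,5), t=2.4200
    cross y-line → (3,6), t=2.9907
    cross y-line → (3,7), t=4.1454 (wall)
  → r_4 = 4.1454

ranges = [0.9122, 1.5800, 3.7066, 4.1454]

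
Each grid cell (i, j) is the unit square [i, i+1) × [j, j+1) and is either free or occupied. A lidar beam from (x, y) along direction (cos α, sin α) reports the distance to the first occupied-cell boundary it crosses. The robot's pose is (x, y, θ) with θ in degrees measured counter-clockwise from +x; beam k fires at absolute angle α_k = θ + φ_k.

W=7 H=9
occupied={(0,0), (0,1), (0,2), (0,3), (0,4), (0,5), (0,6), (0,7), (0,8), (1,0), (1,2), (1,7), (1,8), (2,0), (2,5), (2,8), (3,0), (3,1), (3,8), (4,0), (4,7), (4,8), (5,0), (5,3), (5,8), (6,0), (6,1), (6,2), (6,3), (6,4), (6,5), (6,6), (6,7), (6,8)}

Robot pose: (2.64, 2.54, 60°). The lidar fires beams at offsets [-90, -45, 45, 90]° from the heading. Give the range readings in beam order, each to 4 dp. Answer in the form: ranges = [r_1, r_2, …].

beam 1: φ=-90°, α=330°
  dir = (cos 330°, sin 330°) = (0.8660, -0.5000); from cell (2,2)
  next x-line at t=0.4157, next y-line at t=1.0800; Δt_x=1.1547, Δt_y=2.0000
    x: enter (3,2) at t=0.4157
    y: enter (3,1) at t=1.0800 ← occupied
  → r_1 = 1.0800
beam 2: φ=-45°, α=15°
  dir = (cos 15°, sin 15°) = (0.9659, 0.2588); from cell (2,2)
  next x-line at t=0.3727, next y-line at t=1.7773; Δt_x=1.0353, Δt_y=3.8637
    x: enter (3,2) at t=0.3727
    x: enter (4,2) at t=1.4080
    y: enter (4,3) at t=1.7773
    x: enter (5,3) at t=2.4433 ← occupied
  → r_2 = 2.4433
beam 3: φ=45°, α=105°
  dir = (cos 105°, sin 105°) = (-0.2588, 0.9659); from cell (2,2)
  next x-line at t=2.4728, next y-line at t=0.4762; Δt_x=3.8637, Δt_y=1.0353
    y: enter (2,3) at t=0.4762
    y: enter (2,4) at t=1.5115
    x: enter (1,4) at t=2.4728
    y: enter (1,5) at t=2.5468
    y: enter (1,6) at t=3.5821
    y: enter (1,7) at t=4.6173 ← occupied
  → r_3 = 4.6173
beam 4: φ=90°, α=150°
  dir = (cos 150°, sin 150°) = (-0.8660, 0.5000); from cell (2,2)
  next x-line at t=0.7390, next y-line at t=0.9200; Δt_x=1.1547, Δt_y=2.0000
    x: enter (1,2) at t=0.7390 ← occupied
  → r_4 = 0.7390

ranges = [1.0800, 2.4433, 4.6173, 0.7390]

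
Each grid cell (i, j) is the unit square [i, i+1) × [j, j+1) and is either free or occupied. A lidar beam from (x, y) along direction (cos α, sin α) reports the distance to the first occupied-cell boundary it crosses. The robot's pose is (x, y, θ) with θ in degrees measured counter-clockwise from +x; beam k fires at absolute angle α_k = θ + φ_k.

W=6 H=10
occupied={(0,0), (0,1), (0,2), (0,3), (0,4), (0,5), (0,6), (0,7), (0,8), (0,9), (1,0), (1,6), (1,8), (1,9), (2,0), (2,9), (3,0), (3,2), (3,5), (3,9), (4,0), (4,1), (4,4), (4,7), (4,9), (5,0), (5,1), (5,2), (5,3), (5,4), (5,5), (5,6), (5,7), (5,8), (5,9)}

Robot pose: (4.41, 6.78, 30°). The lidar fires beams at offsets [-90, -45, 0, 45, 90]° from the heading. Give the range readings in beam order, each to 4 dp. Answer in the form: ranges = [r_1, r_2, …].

beam 1: φ=-90°, α=300°
  direction (0.5000, -0.8660); cell (4,6); t to first gridline: x 1.1800, y 0.9007 (then +2.0000 / +1.1547)
    (4,5) via y @ 0.9007
    (5,5) via x @ 1.1800  # hit
  → r_1 = 1.1800
beam 2: φ=-45°, α=345°
  direction (0.9659, -0.2588); cell (4,6); t to first gridline: x 0.6108, y 3.0137 (then +1.0353 / +3.8637)
    (5,6) via x @ 0.6108  # hit
  → r_2 = 0.6108
beam 3: φ=0°, α=30°
  direction (0.8660, 0.5000); cell (4,6); t to first gridline: x 0.6813, y 0.4400 (then +1.1547 / +2.0000)
    (4,7) via y @ 0.4400  # hit
  → r_3 = 0.4400
beam 4: φ=45°, α=75°
  direction (0.2588, 0.9659); cell (4,6); t to first gridline: x 2.2796, y 0.2278 (then +3.8637 / +1.0353)
    (4,7) via y @ 0.2278  # hit
  → r_4 = 0.2278
beam 5: φ=90°, α=120°
  direction (-0.5000, 0.8660); cell (4,6); t to first gridline: x 0.8200, y 0.2540 (then +2.0000 / +1.1547)
    (4,7) via y @ 0.2540  # hit
  → r_5 = 0.2540

ranges = [1.1800, 0.6108, 0.4400, 0.2278, 0.2540]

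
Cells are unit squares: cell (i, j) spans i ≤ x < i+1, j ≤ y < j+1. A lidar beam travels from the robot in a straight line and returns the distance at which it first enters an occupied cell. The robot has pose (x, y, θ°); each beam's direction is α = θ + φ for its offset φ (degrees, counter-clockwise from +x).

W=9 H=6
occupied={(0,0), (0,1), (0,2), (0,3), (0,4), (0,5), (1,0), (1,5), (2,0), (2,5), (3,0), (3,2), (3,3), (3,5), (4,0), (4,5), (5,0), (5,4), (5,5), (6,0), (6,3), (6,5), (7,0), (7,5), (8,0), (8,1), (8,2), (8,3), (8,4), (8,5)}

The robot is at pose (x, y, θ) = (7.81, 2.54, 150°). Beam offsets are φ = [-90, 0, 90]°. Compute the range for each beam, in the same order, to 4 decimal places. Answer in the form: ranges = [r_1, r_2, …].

ranges = [0.3800, 0.9353, 1.7782]

beam 1: φ=-90°, α=60°
  dir = (cos 60°, sin 60°) = (0.5000, 0.8660); from cell (7,2)
  next x-line at t=0.3800, next y-line at t=0.5312; Δt_x=2.0000, Δt_y=1.1547
    x: enter (8,2) at t=0.3800 ← occupied
  → r_1 = 0.3800
beam 2: φ=0°, α=150°
  dir = (cos 150°, sin 150°) = (-0.8660, 0.5000); from cell (7,2)
  next x-line at t=0.9353, next y-line at t=0.9200; Δt_x=1.1547, Δt_y=2.0000
    y: enter (7,3) at t=0.9200
    x: enter (6,3) at t=0.9353 ← occupied
  → r_2 = 0.9353
beam 3: φ=90°, α=240°
  dir = (cos 240°, sin 240°) = (-0.5000, -0.8660); from cell (7,2)
  next x-line at t=1.6200, next y-line at t=0.6235; Δt_x=2.0000, Δt_y=1.1547
    y: enter (7,1) at t=0.6235
    x: enter (6,1) at t=1.6200
    y: enter (6,0) at t=1.7782 ← occupied
  → r_3 = 1.7782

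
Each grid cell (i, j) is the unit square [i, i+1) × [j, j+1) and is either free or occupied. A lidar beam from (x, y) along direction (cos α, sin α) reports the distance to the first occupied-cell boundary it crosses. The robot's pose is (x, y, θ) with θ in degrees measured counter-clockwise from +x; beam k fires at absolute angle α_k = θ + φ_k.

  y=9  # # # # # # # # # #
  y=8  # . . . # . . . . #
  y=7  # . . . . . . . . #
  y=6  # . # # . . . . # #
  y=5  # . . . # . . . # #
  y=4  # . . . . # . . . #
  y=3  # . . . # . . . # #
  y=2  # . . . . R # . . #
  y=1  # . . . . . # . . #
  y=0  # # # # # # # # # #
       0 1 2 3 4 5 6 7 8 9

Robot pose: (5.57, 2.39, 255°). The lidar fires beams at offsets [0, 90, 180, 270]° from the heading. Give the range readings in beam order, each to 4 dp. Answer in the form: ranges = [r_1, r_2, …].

ranges = [1.4390, 0.4452, 6.8432, 4.7312]

beam 1: φ=0°, α=255°
  dir = (cos 255°, sin 255°) = (-0.2588, -0.9659); from cell (5,2)
  next x-line at t=2.2023, next y-line at t=0.4038; Δt_x=3.8637, Δt_y=1.0353
    y: enter (5,1) at t=0.4038
    y: enter (5,0) at t=1.4390 ← occupied
  → r_1 = 1.4390
beam 2: φ=90°, α=345°
  dir = (cos 345°, sin 345°) = (0.9659, -0.2588); from cell (5,2)
  next x-line at t=0.4452, next y-line at t=1.5068; Δt_x=1.0353, Δt_y=3.8637
    x: enter (6,2) at t=0.4452 ← occupied
  → r_2 = 0.4452
beam 3: φ=180°, α=75°
  dir = (cos 75°, sin 75°) = (0.2588, 0.9659); from cell (5,2)
  next x-line at t=1.6614, next y-line at t=0.6315; Δt_x=3.8637, Δt_y=1.0353
    y: enter (5,3) at t=0.6315
    x: enter (6,3) at t=1.6614
    y: enter (6,4) at t=1.6668
    y: enter (6,5) at t=2.7021
    y: enter (6,6) at t=3.7373
    y: enter (6,7) at t=4.7726
    x: enter (7,7) at t=5.5251
    y: enter (7,8) at t=5.8079
    y: enter (7,9) at t=6.8432 ← occupied
  → r_3 = 6.8432
beam 4: φ=270°, α=165°
  dir = (cos 165°, sin 165°) = (-0.9659, 0.2588); from cell (5,2)
  next x-line at t=0.5901, next y-line at t=2.3569; Δt_x=1.0353, Δt_y=3.8637
    x: enter (4,2) at t=0.5901
    x: enter (3,2) at t=1.6254
    y: enter (3,3) at t=2.3569
    x: enter (2,3) at t=2.6607
    x: enter (1,3) at t=3.6959
    x: enter (0,3) at t=4.7312 ← occupied
  → r_4 = 4.7312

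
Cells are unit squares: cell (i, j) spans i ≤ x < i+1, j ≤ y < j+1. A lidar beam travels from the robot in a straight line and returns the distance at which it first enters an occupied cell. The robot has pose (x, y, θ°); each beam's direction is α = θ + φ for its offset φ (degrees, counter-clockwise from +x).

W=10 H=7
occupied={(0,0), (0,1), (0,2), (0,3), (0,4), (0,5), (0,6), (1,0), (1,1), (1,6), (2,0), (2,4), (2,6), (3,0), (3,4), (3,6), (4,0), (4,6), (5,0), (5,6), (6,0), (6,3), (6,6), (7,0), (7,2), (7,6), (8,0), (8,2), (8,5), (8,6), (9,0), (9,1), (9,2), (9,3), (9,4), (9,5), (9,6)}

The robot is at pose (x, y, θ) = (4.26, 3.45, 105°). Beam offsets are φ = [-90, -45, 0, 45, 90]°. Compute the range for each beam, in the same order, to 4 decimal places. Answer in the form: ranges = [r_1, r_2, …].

ranges = [1.8014, 2.9445, 1.0046, 1.1000, 3.3750]

beam 1: φ=-90°, α=15°
  dir = (cos 15°, sin 15°) = (0.9659, 0.2588); from cell (4,3)
  next x-line at t=0.7661, next y-line at t=2.1250; Δt_x=1.0353, Δt_y=3.8637
    x: enter (5,3) at t=0.7661
    x: enter (6,3) at t=1.8014 ← occupied
  → r_1 = 1.8014
beam 2: φ=-45°, α=60°
  dir = (cos 60°, sin 60°) = (0.5000, 0.8660); from cell (4,3)
  next x-line at t=1.4800, next y-line at t=0.6351; Δt_x=2.0000, Δt_y=1.1547
    y: enter (4,4) at t=0.6351
    x: enter (5,4) at t=1.4800
    y: enter (5,5) at t=1.7898
    y: enter (5,6) at t=2.9445 ← occupied
  → r_2 = 2.9445
beam 3: φ=0°, α=105°
  dir = (cos 105°, sin 105°) = (-0.2588, 0.9659); from cell (4,3)
  next x-line at t=1.0046, next y-line at t=0.5694; Δt_x=3.8637, Δt_y=1.0353
    y: enter (4,4) at t=0.5694
    x: enter (3,4) at t=1.0046 ← occupied
  → r_3 = 1.0046
beam 4: φ=45°, α=150°
  dir = (cos 150°, sin 150°) = (-0.8660, 0.5000); from cell (4,3)
  next x-line at t=0.3002, next y-line at t=1.1000; Δt_x=1.1547, Δt_y=2.0000
    x: enter (3,3) at t=0.3002
    y: enter (3,4) at t=1.1000 ← occupied
  → r_4 = 1.1000
beam 5: φ=90°, α=195°
  dir = (cos 195°, sin 195°) = (-0.9659, -0.2588); from cell (4,3)
  next x-line at t=0.2692, next y-line at t=1.7387; Δt_x=1.0353, Δt_y=3.8637
    x: enter (3,3) at t=0.2692
    x: enter (2,3) at t=1.3044
    y: enter (2,2) at t=1.7387
    x: enter (1,2) at t=2.3397
    x: enter (0,2) at t=3.3750 ← occupied
  → r_5 = 3.3750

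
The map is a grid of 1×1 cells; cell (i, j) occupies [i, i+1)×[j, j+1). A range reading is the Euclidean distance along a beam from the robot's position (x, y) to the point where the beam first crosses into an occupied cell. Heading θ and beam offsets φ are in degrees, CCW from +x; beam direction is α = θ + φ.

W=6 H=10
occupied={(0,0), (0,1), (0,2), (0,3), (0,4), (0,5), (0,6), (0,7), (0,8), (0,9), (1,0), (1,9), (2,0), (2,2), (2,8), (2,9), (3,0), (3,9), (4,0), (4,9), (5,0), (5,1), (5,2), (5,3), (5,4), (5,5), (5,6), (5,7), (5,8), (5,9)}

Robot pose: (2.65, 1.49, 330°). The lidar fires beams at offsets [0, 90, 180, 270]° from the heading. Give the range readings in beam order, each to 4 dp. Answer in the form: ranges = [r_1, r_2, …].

beam 1: φ=0°, α=330°
  dir = (cos 330°, sin 330°) = (0.8660, -0.5000); from cell (2,1)
  next x-line at t=0.4041, next y-line at t=0.9800; Δt_x=1.1547, Δt_y=2.0000
    x: enter (3,1) at t=0.4041
    y: enter (3,0) at t=0.9800 ← occupied
  → r_1 = 0.9800
beam 2: φ=90°, α=60°
  dir = (cos 60°, sin 60°) = (0.5000, 0.8660); from cell (2,1)
  next x-line at t=0.7000, next y-line at t=0.5889; Δt_x=2.0000, Δt_y=1.1547
    y: enter (2,2) at t=0.5889 ← occupied
  → r_2 = 0.5889
beam 3: φ=180°, α=150°
  dir = (cos 150°, sin 150°) = (-0.8660, 0.5000); from cell (2,1)
  next x-line at t=0.7506, next y-line at t=1.0200; Δt_x=1.1547, Δt_y=2.0000
    x: enter (1,1) at t=0.7506
    y: enter (1,2) at t=1.0200
    x: enter (0,2) at t=1.9053 ← occupied
  → r_3 = 1.9053
beam 4: φ=270°, α=240°
  dir = (cos 240°, sin 240°) = (-0.5000, -0.8660); from cell (2,1)
  next x-line at t=1.3000, next y-line at t=0.5658; Δt_x=2.0000, Δt_y=1.1547
    y: enter (2,0) at t=0.5658 ← occupied
  → r_4 = 0.5658

ranges = [0.9800, 0.5889, 1.9053, 0.5658]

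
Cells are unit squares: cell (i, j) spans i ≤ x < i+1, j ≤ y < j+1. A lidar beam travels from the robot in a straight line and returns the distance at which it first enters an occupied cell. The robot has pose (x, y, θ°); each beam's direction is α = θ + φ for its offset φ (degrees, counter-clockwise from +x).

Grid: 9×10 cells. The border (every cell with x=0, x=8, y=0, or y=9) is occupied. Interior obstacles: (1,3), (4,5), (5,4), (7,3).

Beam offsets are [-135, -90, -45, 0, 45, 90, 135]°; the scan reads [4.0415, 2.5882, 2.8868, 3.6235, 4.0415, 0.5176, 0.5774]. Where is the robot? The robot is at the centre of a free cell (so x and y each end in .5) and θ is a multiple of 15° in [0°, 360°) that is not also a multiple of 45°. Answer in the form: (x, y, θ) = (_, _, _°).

(x, y, θ) = (4.5, 6.5, 165°)

Enumerate (i+0.5, j+0.5, θ) over the 52 free cells and 16 admissible headings. For each, cast all 7 beams and compare to the given ranges.
  (6.5, 1.5, 150°): beam 1 = 1.5529 ≠ 4.0415 ✗
  (4.5, 2.5, 120°): beam 1 = 3.6235 ≠ 4.0415 ✗
  (7.5, 2.5, 30°): beam 1 = 1.5529 ≠ 4.0415 ✗
  …
  (4.5, 6.5, 165°): r_1=4.0415, r_2=2.5882, r_3=2.8868, r_4=3.6235, r_5=4.0415, r_6=0.5176, r_7=0.5774 — all match ✓
No second candidate reproduces the full scan.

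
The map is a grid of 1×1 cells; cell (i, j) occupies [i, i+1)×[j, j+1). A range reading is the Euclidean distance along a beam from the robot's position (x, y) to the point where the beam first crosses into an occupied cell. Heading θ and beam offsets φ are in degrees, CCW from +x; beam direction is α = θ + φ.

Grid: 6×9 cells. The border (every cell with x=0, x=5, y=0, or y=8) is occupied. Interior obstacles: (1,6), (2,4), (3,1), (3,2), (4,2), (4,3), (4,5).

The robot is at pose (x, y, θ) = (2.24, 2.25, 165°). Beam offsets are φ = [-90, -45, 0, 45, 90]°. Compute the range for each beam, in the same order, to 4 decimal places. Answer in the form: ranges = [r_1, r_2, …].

beam 1: φ=-90°, α=75°
  d=(0.2588,0.9659)  start (2,2)  tX=2.9364 tY=0.7765  stride 1/|dx|=3.8637 1/|dy|=1.0353
    cross y-line → (2,3), t=0.7765
    cross y-line → (2,4), t=1.8117 (wall)
  → r_1 = 1.8117
beam 2: φ=-45°, α=120°
  d=(-0.5000,0.8660)  start (2,2)  tX=0.4800 tY=0.8660  stride 1/|dx|=2.0000 1/|dy|=1.1547
    cross x-line → (1,2), t=0.4800
    cross y-line → (1,3), t=0.8660
    cross y-line → (1,4), t=2.0207
    cross x-line → (0,4), t=2.4800 (wall)
  → r_2 = 2.4800
beam 3: φ=0°, α=165°
  d=(-0.9659,0.2588)  start (2,2)  tX=0.2485 tY=2.8978  stride 1/|dx|=1.0353 1/|dy|=3.8637
    cross x-line → (1,2), t=0.2485
    cross x-line → (0,2), t=1.2837 (wall)
  → r_3 = 1.2837
beam 4: φ=45°, α=210°
  d=(-0.8660,-0.5000)  start (2,2)  tX=0.2771 tY=0.5000  stride 1/|dx|=1.1547 1/|dy|=2.0000
    cross x-line → (1,2), t=0.2771
    cross y-line → (1,1), t=0.5000
    cross x-line → (0,1), t=1.4318 (wall)
  → r_4 = 1.4318
beam 5: φ=90°, α=255°
  d=(-0.2588,-0.9659)  start (2,2)  tX=0.9273 tY=0.2588  stride 1/|dx|=3.8637 1/|dy|=1.0353
    cross y-line → (2,1), t=0.2588
    cross x-line → (1,1), t=0.9273
    cross y-line → (1,0), t=1.2941 (wall)
  → r_5 = 1.2941

ranges = [1.8117, 2.4800, 1.2837, 1.4318, 1.2941]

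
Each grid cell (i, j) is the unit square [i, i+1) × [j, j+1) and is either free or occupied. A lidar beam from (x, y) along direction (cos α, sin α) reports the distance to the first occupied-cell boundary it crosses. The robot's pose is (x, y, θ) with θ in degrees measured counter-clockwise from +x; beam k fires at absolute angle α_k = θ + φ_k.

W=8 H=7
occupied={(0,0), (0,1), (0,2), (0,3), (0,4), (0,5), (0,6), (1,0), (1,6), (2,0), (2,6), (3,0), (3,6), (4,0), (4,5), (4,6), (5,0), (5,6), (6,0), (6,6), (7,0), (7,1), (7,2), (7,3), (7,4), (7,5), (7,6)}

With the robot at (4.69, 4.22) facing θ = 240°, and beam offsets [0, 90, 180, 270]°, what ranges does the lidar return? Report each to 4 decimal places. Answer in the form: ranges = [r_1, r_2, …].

beam 1: φ=0°, α=240°
  dir = (cos 240°, sin 240°) = (-0.5000, -0.8660); from cell (4,4)
  next x-line at t=1.3800, next y-line at t=0.2540; Δt_x=2.0000, Δt_y=1.1547
    y: enter (4,3) at t=0.2540
    x: enter (3,3) at t=1.3800
    y: enter (3,2) at t=1.4087
    y: enter (3,1) at t=2.5634
    x: enter (2,1) at t=3.3800
    y: enter (2,0) at t=3.7181 ← occupied
  → r_1 = 3.7181
beam 2: φ=90°, α=330°
  dir = (cos 330°, sin 330°) = (0.8660, -0.5000); from cell (4,4)
  next x-line at t=0.3580, next y-line at t=0.4400; Δt_x=1.1547, Δt_y=2.0000
    x: enter (5,4) at t=0.3580
    y: enter (5,3) at t=0.4400
    x: enter (6,3) at t=1.5127
    y: enter (6,2) at t=2.4400
    x: enter (7,2) at t=2.6674 ← occupied
  → r_2 = 2.6674
beam 3: φ=180°, α=60°
  dir = (cos 60°, sin 60°) = (0.5000, 0.8660); from cell (4,4)
  next x-line at t=0.6200, next y-line at t=0.9007; Δt_x=2.0000, Δt_y=1.1547
    x: enter (5,4) at t=0.6200
    y: enter (5,5) at t=0.9007
    y: enter (5,6) at t=2.0554 ← occupied
  → r_3 = 2.0554
beam 4: φ=270°, α=150°
  dir = (cos 150°, sin 150°) = (-0.8660, 0.5000); from cell (4,4)
  next x-line at t=0.7967, next y-line at t=1.5600; Δt_x=1.1547, Δt_y=2.0000
    x: enter (3,4) at t=0.7967
    y: enter (3,5) at t=1.5600
    x: enter (2,5) at t=1.9514
    x: enter (1,5) at t=3.1061
    y: enter (1,6) at t=3.5600 ← occupied
  → r_4 = 3.5600

ranges = [3.7181, 2.6674, 2.0554, 3.5600]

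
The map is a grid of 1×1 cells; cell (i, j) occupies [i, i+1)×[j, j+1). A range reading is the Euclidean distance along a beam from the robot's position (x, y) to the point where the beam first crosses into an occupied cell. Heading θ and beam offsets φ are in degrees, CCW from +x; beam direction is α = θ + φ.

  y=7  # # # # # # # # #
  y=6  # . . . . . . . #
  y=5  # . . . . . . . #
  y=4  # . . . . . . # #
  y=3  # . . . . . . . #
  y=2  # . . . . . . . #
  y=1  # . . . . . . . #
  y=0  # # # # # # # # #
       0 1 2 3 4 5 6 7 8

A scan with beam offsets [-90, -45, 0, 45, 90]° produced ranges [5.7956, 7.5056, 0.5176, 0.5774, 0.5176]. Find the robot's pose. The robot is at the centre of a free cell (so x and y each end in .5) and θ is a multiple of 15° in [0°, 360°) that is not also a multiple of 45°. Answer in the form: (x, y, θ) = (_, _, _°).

(x, y, θ) = (7.5, 5.5, 255°)

Candidates: 41 free-cell centres × 16 headings = 656 poses. Raycast each; keep the one whose scan matches to 4 dp.
  (1.5, 1.5, 120°): beam 1 = 6.3509 ≠ 5.7956 ✗
  (5.5, 2.5, 255°): beam 1 = 4.6587 ≠ 5.7956 ✗
  (6.5, 5.5, 150°): beam 1 = 1.7321 ≠ 5.7956 ✗
  …
  (7.5, 5.5, 255°): r_1=5.7956, r_2=7.5056, r_3=0.5176, r_4=0.5774, r_5=0.5176 — all match ✓
Only this pose fits every beam.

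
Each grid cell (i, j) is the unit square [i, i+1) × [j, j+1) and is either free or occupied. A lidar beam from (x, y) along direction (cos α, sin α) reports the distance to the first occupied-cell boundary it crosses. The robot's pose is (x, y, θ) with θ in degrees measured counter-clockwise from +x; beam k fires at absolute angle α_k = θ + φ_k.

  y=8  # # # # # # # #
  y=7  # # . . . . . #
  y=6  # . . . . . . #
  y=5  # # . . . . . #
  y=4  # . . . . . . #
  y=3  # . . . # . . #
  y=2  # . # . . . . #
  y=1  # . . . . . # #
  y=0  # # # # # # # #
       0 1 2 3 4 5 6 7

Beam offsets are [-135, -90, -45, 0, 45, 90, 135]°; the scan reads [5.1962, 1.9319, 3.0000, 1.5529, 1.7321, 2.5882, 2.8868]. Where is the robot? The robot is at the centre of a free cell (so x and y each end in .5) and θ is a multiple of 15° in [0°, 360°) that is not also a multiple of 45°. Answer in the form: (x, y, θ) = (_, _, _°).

(x, y, θ) = (5.5, 5.5, 345°)

Candidates: 37 free-cell centres × 16 headings = 592 poses. Raycast each; keep the one whose scan matches to 4 dp.
  (5.5, 3.5, 210°): beam 1 = 4.6587 ≠ 5.1962 ✗
  (5.5, 6.5, 165°): beam 1 = 1.7321 ≠ 5.1962 ✗
  (5.5, 5.5, 300°): beam 1 = 4.6587 ≠ 5.1962 ✗
  (5.5, 1.5, 105°): beam 1 = 0.5774 ≠ 5.1962 ✗
  …
  (5.5, 5.5, 345°): r_1=5.1962, r_2=1.9319, r_3=3.0000, r_4=1.5529, r_5=1.7321, r_6=2.5882, r_7=2.8868 — all match ✓
No second candidate reproduces the full scan.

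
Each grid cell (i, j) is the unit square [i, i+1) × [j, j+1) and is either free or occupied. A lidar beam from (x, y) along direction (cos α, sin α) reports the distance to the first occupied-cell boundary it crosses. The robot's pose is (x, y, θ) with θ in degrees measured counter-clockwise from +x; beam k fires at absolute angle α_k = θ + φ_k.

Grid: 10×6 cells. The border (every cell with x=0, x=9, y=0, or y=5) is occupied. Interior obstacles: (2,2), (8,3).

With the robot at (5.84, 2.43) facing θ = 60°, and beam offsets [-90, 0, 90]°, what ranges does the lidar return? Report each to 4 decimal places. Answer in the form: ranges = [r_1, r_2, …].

beam 1: φ=-90°, α=330°
  cosα=0.8660 sinα=-0.5000 | (5,2) | tMaxX 0.1848 tMaxY 0.8600 | tΔX 1.1547 tΔY 2.0000
    t=0.1848 [x] (6,2)
    t=0.8600 [y] (6,1)
    t=1.3395 [x] (7,1)
    t=2.4942 [x] (8,1)
    t=2.8600 [y] (8,0) — stop
  → r_1 = 2.8600
beam 2: φ=0°, α=60°
  cosα=0.5000 sinα=0.8660 | (5,2) | tMaxX 0.3200 tMaxY 0.6582 | tΔX 2.0000 tΔY 1.1547
    t=0.3200 [x] (6,2)
    t=0.6582 [y] (6,3)
    t=1.8129 [y] (6,4)
    t=2.3200 [x] (7,4)
    t=2.9676 [y] (7,5) — stop
  → r_2 = 2.9676
beam 3: φ=90°, α=150°
  cosα=-0.8660 sinα=0.5000 | (5,2) | tMaxX 0.9699 tMaxY 1.1400 | tΔX 1.1547 tΔY 2.0000
    t=0.9699 [x] (4,2)
    t=1.1400 [y] (4,3)
    t=2.1246 [x] (3,3)
    t=3.1400 [y] (3,4)
    t=3.2793 [x] (2,4)
    t=4.4341 [x] (1,4)
    t=5.1400 [y] (1,5) — stop
  → r_3 = 5.1400

ranges = [2.8600, 2.9676, 5.1400]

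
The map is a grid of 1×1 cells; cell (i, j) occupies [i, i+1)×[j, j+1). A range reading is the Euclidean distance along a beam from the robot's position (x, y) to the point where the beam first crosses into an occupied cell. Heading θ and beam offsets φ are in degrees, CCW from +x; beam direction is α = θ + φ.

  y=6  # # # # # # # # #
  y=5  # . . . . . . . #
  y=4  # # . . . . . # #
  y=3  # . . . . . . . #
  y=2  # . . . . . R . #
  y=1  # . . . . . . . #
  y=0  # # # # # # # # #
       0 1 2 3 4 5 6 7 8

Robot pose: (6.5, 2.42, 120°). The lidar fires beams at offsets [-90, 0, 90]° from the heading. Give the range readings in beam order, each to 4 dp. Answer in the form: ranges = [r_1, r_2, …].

beam 1: φ=-90°, α=30°
  direction (0.8660, 0.5000); cell (6,2); t to first gridline: x 0.5774, y 1.1600 (then +1.1547 / +2.0000)
    (7,2) via x @ 0.5774
    (7,3) via y @ 1.1600
    (8,3) via x @ 1.7321  # hit
  → r_1 = 1.7321
beam 2: φ=0°, α=120°
  direction (-0.5000, 0.8660); cell (6,2); t to first gridline: x 1.0000, y 0.6697 (then +2.0000 / +1.1547)
    (6,3) via y @ 0.6697
    (5,3) via x @ 1.0000
    (5,4) via y @ 1.8244
    (5,5) via y @ 2.9791
    (4,5) via x @ 3.0000
    (4,6) via y @ 4.1338  # hit
  → r_2 = 4.1338
beam 3: φ=90°, α=210°
  direction (-0.8660, -0.5000); cell (6,2); t to first gridline: x 0.5774, y 0.8400 (then +1.1547 / +2.0000)
    (5,2) via x @ 0.5774
    (5,1) via y @ 0.8400
    (4,1) via x @ 1.7321
    (4,0) via y @ 2.8400  # hit
  → r_3 = 2.8400

ranges = [1.7321, 4.1338, 2.8400]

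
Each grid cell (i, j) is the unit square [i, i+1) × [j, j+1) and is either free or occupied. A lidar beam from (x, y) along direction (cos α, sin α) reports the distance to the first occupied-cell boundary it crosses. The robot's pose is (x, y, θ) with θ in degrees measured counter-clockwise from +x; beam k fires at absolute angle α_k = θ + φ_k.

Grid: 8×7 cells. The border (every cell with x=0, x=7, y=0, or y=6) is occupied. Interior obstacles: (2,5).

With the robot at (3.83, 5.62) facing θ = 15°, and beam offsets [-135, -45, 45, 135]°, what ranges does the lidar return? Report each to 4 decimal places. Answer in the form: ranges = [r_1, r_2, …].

beam 1: φ=-135°, α=240°
  direction (-0.5000, -0.8660); cell (3,5); t to first gridline: x 1.6600, y 0.7159 (then +2.0000 / +1.1547)
    (3,4) via y @ 0.7159
    (2,4) via x @ 1.6600
    (2,3) via y @ 1.8706
    (2,2) via y @ 3.0253
    (1,2) via x @ 3.6600
    (1,1) via y @ 4.1800
    (1,0) via y @ 5.3347  # hit
  → r_1 = 5.3347
beam 2: φ=-45°, α=330°
  direction (0.8660, -0.5000); cell (3,5); t to first gridline: x 0.1963, y 1.2400 (then +1.1547 / +2.0000)
    (4,5) via x @ 0.1963
    (4,4) via y @ 1.2400
    (5,4) via x @ 1.3510
    (6,4) via x @ 2.5057
    (6,3) via y @ 3.2400
    (7,3) via x @ 3.6604  # hit
  → r_2 = 3.6604
beam 3: φ=45°, α=60°
  direction (0.5000, 0.8660); cell (3,5); t to first gridline: x 0.3400, y 0.4388 (then +2.0000 / +1.1547)
    (4,5) via x @ 0.3400
    (4,6) via y @ 0.4388  # hit
  → r_3 = 0.4388
beam 4: φ=135°, α=150°
  direction (-0.8660, 0.5000); cell (3,5); t to first gridline: x 0.9584, y 0.7600 (then +1.1547 / +2.0000)
    (3,6) via y @ 0.7600  # hit
  → r_4 = 0.7600

ranges = [5.3347, 3.6604, 0.4388, 0.7600]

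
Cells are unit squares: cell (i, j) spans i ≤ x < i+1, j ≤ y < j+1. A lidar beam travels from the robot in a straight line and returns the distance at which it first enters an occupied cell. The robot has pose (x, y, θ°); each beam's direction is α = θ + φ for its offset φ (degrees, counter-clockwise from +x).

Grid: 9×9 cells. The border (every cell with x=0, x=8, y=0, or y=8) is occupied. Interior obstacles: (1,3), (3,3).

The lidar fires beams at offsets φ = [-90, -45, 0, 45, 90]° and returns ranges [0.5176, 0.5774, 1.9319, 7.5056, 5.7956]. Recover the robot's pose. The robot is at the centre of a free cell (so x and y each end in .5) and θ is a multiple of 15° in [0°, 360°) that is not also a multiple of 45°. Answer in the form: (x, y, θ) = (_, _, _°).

Candidates: 47 free-cell centres × 16 headings = 752 poses. Raycast each; keep the one whose scan matches to 4 dp.
  (4.5, 7.5, 195°): beam 2 = 1.0000 ≠ 0.5774 ✗
  (1.5, 5.5, 285°): beam 2 = 1.0000 ≠ 0.5774 ✗
  (3.5, 6.5, 285°): beam 1 = 2.5882 ≠ 0.5176 ✗
  (2.5, 7.5, 165°): beam 3 = 1.5529 ≠ 1.9319 ✗
  …
  (7.5, 1.5, 75°): r_1=0.5176, r_2=0.5774, r_3=1.9319, r_4=7.5056, r_5=5.7956 — all match ✓
No second candidate reproduces the full scan.

(x, y, θ) = (7.5, 1.5, 75°)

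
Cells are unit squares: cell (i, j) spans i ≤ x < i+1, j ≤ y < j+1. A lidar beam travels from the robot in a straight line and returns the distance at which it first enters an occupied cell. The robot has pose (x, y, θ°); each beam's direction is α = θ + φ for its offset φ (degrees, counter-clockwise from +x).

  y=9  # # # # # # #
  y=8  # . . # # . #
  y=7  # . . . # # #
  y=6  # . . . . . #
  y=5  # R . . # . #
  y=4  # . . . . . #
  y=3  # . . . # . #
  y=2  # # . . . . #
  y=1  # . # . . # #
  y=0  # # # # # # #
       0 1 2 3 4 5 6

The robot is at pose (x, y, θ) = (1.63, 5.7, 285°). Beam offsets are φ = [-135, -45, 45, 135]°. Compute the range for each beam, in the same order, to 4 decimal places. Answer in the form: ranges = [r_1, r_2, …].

ranges = [0.7275, 1.2600, 3.4000, 2.7400]

beam 1: φ=-135°, α=150°
  direction (-0.8660, 0.5000); cell (1,5); t to first gridline: x 0.7275, y 0.6000 (then +1.1547 / +2.0000)
    (1,6) via y @ 0.6000
    (0,6) via x @ 0.7275  # hit
  → r_1 = 0.7275
beam 2: φ=-45°, α=240°
  direction (-0.5000, -0.8660); cell (1,5); t to first gridline: x 1.2600, y 0.8083 (then +2.0000 / +1.1547)
    (1,4) via y @ 0.8083
    (0,4) via x @ 1.2600  # hit
  → r_2 = 1.2600
beam 3: φ=45°, α=330°
  direction (0.8660, -0.5000); cell (1,5); t to first gridline: x 0.4272, y 1.4000 (then +1.1547 / +2.0000)
    (2,5) via x @ 0.4272
    (2,4) via y @ 1.4000
    (3,4) via x @ 1.5819
    (4,4) via x @ 2.7366
    (4,3) via y @ 3.4000  # hit
  → r_3 = 3.4000
beam 4: φ=135°, α=60°
  direction (0.5000, 0.8660); cell (1,5); t to first gridline: x 0.7400, y 0.3464 (then +2.0000 / +1.1547)
    (1,6) via y @ 0.3464
    (2,6) via x @ 0.7400
    (2,7) via y @ 1.5011
    (2,8) via y @ 2.6558
    (3,8) via x @ 2.7400  # hit
  → r_4 = 2.7400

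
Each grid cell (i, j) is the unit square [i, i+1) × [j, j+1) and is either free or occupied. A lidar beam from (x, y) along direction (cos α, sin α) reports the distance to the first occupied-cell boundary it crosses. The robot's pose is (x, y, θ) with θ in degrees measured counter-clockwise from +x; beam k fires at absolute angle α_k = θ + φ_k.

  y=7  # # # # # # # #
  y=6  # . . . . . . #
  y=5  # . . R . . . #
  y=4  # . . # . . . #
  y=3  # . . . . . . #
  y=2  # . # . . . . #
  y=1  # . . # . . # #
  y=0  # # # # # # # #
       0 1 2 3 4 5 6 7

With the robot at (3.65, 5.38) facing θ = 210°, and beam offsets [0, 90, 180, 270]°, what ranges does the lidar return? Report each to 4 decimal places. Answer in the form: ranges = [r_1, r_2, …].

beam 1: φ=0°, α=210°
  cosα=-0.8660 sinα=-0.5000 | (3,5) | tMaxX 0.7506 tMaxY 0.7600 | tΔX 1.1547 tΔY 2.0000
    t=0.7506 [x] (2,5)
    t=0.7600 [y] (2,4)
    t=1.9053 [x] (1,4)
    t=2.7600 [y] (1,3)
    t=3.0600 [x] (0,3) — stop
  → r_1 = 3.0600
beam 2: φ=90°, α=300°
  cosα=0.5000 sinα=-0.8660 | (3,5) | tMaxX 0.7000 tMaxY 0.4388 | tΔX 2.0000 tΔY 1.1547
    t=0.4388 [y] (3,4) — stop
  → r_2 = 0.4388
beam 3: φ=180°, α=30°
  cosα=0.8660 sinα=0.5000 | (3,5) | tMaxX 0.4041 tMaxY 1.2400 | tΔX 1.1547 tΔY 2.0000
    t=0.4041 [x] (4,5)
    t=1.2400 [y] (4,6)
    t=1.5588 [x] (5,6)
    t=2.7135 [x] (6,6)
    t=3.2400 [y] (6,7) — stop
  → r_3 = 3.2400
beam 4: φ=270°, α=120°
  cosα=-0.5000 sinα=0.8660 | (3,5) | tMaxX 1.3000 tMaxY 0.7159 | tΔX 2.0000 tΔY 1.1547
    t=0.7159 [y] (3,6)
    t=1.3000 [x] (2,6)
    t=1.8706 [y] (2,7) — stop
  → r_4 = 1.8706

ranges = [3.0600, 0.4388, 3.2400, 1.8706]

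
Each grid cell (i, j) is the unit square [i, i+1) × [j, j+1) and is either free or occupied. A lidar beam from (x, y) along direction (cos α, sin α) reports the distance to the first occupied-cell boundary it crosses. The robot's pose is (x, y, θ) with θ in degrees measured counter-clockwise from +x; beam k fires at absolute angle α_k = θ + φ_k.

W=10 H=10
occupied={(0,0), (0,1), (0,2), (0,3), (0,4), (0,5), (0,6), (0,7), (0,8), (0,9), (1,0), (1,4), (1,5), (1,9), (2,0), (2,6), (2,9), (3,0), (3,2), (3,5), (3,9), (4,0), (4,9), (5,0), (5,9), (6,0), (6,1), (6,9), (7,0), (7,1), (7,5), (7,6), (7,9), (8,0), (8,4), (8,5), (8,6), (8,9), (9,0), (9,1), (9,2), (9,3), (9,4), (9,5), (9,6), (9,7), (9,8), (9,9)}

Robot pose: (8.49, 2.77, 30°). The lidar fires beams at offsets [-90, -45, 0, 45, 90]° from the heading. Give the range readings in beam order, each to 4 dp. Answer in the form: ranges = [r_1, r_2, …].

beam 1: φ=-90°, α=300°
  dir = (cos 300°, sin 300°) = (0.5000, -0.8660); from cell (8,2)
  next x-line at t=1.0200, next y-line at t=0.8891; Δt_x=2.0000, Δt_y=1.1547
    y: enter (8,1) at t=0.8891
    x: enter (9,1) at t=1.0200 ← occupied
  → r_1 = 1.0200
beam 2: φ=-45°, α=345°
  dir = (cos 345°, sin 345°) = (0.9659, -0.2588); from cell (8,2)
  next x-line at t=0.5280, next y-line at t=2.9751; Δt_x=1.0353, Δt_y=3.8637
    x: enter (9,2) at t=0.5280 ← occupied
  → r_2 = 0.5280
beam 3: φ=0°, α=30°
  dir = (cos 30°, sin 30°) = (0.8660, 0.5000); from cell (8,2)
  next x-line at t=0.5889, next y-line at t=0.4600; Δt_x=1.1547, Δt_y=2.0000
    y: enter (8,3) at t=0.4600
    x: enter (9,3) at t=0.5889 ← occupied
  → r_3 = 0.5889
beam 4: φ=45°, α=75°
  dir = (cos 75°, sin 75°) = (0.2588, 0.9659); from cell (8,2)
  next x-line at t=1.9705, next y-line at t=0.2381; Δt_x=3.8637, Δt_y=1.0353
    y: enter (8,3) at t=0.2381
    y: enter (8,4) at t=1.2734 ← occupied
  → r_4 = 1.2734
beam 5: φ=90°, α=120°
  dir = (cos 120°, sin 120°) = (-0.5000, 0.8660); from cell (8,2)
  next x-line at t=0.9800, next y-line at t=0.2656; Δt_x=2.0000, Δt_y=1.1547
    y: enter (8,3) at t=0.2656
    x: enter (7,3) at t=0.9800
    y: enter (7,4) at t=1.4203
    y: enter (7,5) at t=2.5750 ← occupied
  → r_5 = 2.5750

ranges = [1.0200, 0.5280, 0.5889, 1.2734, 2.5750]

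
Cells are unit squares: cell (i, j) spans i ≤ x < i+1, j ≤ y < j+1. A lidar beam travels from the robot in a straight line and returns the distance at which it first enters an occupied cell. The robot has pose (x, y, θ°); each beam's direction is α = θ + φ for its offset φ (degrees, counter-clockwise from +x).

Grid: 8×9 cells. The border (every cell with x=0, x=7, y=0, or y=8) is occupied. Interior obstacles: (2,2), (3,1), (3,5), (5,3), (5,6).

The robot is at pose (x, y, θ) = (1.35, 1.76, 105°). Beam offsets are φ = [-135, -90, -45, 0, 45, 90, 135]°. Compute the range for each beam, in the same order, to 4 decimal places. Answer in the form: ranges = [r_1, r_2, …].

ranges = [1.5200, 0.9273, 1.3000, 1.3523, 0.4041, 0.3623, 0.7000]

beam 1: φ=-135°, α=330°
  cosα=0.8660 sinα=-0.5000 | (1,1) | tMaxX 0.7506 tMaxY 1.5200 | tΔX 1.1547 tΔY 2.0000
    t=0.7506 [x] (2,1)
    t=1.5200 [y] (2,0) — stop
  → r_1 = 1.5200
beam 2: φ=-90°, α=15°
  cosα=0.9659 sinα=0.2588 | (1,1) | tMaxX 0.6729 tMaxY 0.9273 | tΔX 1.0353 tΔY 3.8637
    t=0.6729 [x] (2,1)
    t=0.9273 [y] (2,2) — stop
  → r_2 = 0.9273
beam 3: φ=-45°, α=60°
  cosα=0.5000 sinα=0.8660 | (1,1) | tMaxX 1.3000 tMaxY 0.2771 | tΔX 2.0000 tΔY 1.1547
    t=0.2771 [y] (1,2)
    t=1.3000 [x] (2,2) — stop
  → r_3 = 1.3000
beam 4: φ=0°, α=105°
  cosα=-0.2588 sinα=0.9659 | (1,1) | tMaxX 1.3523 tMaxY 0.2485 | tΔX 3.8637 tΔY 1.0353
    t=0.2485 [y] (1,2)
    t=1.2837 [y] (1,3)
    t=1.3523 [x] (0,3) — stop
  → r_4 = 1.3523
beam 5: φ=45°, α=150°
  cosα=-0.8660 sinα=0.5000 | (1,1) | tMaxX 0.4041 tMaxY 0.4800 | tΔX 1.1547 tΔY 2.0000
    t=0.4041 [x] (0,1) — stop
  → r_5 = 0.4041
beam 6: φ=90°, α=195°
  cosα=-0.9659 sinα=-0.2588 | (1,1) | tMaxX 0.3623 tMaxY 2.9364 | tΔX 1.0353 tΔY 3.8637
    t=0.3623 [x] (0,1) — stop
  → r_6 = 0.3623
beam 7: φ=135°, α=240°
  cosα=-0.5000 sinα=-0.8660 | (1,1) | tMaxX 0.7000 tMaxY 0.8776 | tΔX 2.0000 tΔY 1.1547
    t=0.7000 [x] (0,1) — stop
  → r_7 = 0.7000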